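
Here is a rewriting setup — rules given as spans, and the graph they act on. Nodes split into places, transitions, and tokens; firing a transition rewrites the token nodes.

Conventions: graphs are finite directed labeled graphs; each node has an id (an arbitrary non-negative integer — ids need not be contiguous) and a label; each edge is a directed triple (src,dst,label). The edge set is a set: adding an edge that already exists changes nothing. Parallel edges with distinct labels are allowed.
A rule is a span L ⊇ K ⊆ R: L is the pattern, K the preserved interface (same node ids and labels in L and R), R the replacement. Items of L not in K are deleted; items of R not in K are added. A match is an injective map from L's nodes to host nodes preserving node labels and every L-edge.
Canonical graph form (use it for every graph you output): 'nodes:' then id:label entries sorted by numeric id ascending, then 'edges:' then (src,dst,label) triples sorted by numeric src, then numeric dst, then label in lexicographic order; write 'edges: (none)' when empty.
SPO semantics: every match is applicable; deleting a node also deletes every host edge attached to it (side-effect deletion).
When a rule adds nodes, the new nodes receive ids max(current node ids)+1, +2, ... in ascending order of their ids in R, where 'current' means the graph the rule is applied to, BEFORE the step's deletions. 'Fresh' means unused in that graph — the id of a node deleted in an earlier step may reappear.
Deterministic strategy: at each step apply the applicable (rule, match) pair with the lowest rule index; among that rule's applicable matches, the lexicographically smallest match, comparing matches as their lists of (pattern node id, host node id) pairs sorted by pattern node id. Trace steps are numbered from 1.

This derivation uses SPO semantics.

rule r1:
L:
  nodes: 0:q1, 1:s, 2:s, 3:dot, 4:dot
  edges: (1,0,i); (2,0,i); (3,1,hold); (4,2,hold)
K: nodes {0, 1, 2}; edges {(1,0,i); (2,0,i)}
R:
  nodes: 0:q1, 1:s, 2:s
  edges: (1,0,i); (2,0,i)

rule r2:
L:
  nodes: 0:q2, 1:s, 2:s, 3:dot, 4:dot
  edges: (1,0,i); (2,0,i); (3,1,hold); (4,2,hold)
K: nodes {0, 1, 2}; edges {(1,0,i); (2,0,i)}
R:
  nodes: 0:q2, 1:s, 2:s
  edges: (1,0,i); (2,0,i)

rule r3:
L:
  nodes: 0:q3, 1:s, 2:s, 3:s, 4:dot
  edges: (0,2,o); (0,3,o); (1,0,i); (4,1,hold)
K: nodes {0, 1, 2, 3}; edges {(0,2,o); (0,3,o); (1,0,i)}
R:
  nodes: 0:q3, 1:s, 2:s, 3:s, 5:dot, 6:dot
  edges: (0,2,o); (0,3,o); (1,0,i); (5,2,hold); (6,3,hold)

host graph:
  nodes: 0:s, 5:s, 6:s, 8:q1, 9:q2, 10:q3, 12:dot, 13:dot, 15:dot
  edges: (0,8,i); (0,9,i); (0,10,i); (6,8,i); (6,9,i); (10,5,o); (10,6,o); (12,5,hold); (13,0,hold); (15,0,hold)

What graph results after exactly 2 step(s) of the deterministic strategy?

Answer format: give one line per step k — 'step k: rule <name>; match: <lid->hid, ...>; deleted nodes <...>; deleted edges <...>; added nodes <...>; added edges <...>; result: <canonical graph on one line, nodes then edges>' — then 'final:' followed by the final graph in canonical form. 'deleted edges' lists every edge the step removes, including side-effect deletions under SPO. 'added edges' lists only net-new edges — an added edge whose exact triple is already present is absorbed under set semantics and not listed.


step 1: rule r3; match: 0->10, 1->0, 2->5, 3->6, 4->13; deleted nodes 13; deleted edges (13,0,hold); added nodes 16, 17; added edges (16,5,hold); (17,6,hold); result: nodes: 0:s, 5:s, 6:s, 8:q1, 9:q2, 10:q3, 12:dot, 15:dot, 16:dot, 17:dot edges: (0,8,i); (0,9,i); (0,10,i); (6,8,i); (6,9,i); (10,5,o); (10,6,o); (12,5,hold); (15,0,hold); (16,5,hold); (17,6,hold)
step 2: rule r1; match: 0->8, 1->0, 2->6, 3->15, 4->17; deleted nodes 15, 17; deleted edges (15,0,hold); (17,6,hold); added nodes (none); added edges (none); result: nodes: 0:s, 5:s, 6:s, 8:q1, 9:q2, 10:q3, 12:dot, 16:dot edges: (0,8,i); (0,9,i); (0,10,i); (6,8,i); (6,9,i); (10,5,o); (10,6,o); (12,5,hold); (16,5,hold)
final:
nodes: 0:s, 5:s, 6:s, 8:q1, 9:q2, 10:q3, 12:dot, 16:dot
edges: (0,8,i); (0,9,i); (0,10,i); (6,8,i); (6,9,i); (10,5,o); (10,6,o); (12,5,hold); (16,5,hold)


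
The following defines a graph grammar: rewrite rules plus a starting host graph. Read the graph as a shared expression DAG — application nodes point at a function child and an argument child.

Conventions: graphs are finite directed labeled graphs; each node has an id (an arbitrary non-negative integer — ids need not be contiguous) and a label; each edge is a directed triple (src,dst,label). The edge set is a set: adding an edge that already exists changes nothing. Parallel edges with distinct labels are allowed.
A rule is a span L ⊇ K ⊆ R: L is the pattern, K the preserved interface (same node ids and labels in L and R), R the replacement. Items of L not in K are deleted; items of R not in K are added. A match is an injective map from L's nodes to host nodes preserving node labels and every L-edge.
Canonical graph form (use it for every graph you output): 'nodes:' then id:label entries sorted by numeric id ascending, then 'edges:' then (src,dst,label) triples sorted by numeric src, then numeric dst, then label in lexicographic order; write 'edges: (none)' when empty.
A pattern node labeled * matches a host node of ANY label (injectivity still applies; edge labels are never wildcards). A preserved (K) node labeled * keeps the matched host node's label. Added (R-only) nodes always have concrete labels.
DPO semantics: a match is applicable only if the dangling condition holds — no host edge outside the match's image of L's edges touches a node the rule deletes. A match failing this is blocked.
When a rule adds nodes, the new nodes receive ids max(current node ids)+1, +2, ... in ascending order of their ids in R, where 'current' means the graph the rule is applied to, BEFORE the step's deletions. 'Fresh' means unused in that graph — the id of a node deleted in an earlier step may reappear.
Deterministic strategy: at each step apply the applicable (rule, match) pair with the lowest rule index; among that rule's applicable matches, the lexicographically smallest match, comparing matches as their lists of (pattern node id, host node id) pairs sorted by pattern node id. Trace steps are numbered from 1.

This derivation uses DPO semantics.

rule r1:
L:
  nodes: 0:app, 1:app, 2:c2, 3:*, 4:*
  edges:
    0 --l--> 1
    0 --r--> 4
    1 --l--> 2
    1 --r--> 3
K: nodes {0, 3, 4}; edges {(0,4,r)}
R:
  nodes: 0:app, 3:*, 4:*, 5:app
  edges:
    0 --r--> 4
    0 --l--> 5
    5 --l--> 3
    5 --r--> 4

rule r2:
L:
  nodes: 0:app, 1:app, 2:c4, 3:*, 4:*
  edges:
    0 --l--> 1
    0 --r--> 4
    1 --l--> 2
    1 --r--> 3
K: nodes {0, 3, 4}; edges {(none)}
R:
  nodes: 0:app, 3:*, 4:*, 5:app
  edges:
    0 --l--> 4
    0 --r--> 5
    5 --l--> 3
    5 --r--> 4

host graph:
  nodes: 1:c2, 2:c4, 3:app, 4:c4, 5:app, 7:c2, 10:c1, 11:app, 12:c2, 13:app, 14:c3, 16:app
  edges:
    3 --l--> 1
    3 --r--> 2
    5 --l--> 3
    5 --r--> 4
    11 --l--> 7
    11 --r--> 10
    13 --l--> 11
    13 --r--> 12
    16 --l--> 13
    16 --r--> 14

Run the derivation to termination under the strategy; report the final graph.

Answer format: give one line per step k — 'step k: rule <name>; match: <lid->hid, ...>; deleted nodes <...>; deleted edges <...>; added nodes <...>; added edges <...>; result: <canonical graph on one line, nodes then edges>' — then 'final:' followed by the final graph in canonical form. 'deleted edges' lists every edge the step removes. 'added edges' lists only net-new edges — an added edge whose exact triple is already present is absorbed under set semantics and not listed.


step 1: rule r1; match: 0->5, 1->3, 2->1, 3->2, 4->4; deleted nodes 1, 3; deleted edges (3,1,l); (3,2,r); (5,3,l); added nodes 17; added edges (5,17,l); (17,2,l); (17,4,r); result: nodes: 2:c4, 4:c4, 5:app, 7:c2, 10:c1, 11:app, 12:c2, 13:app, 14:c3, 16:app, 17:app edges: (5,4,r); (5,17,l); (11,7,l); (11,10,r); (13,11,l); (13,12,r); (16,13,l); (16,14,r); (17,2,l); (17,4,r)
step 2: rule r1; match: 0->13, 1->11, 2->7, 3->10, 4->12; deleted nodes 7, 11; deleted edges (11,7,l); (11,10,r); (13,11,l); added nodes 18; added edges (13,18,l); (18,10,l); (18,12,r); result: nodes: 2:c4, 4:c4, 5:app, 10:c1, 12:c2, 13:app, 14:c3, 16:app, 17:app, 18:app edges: (5,4,r); (5,17,l); (13,12,r); (13,18,l); (16,13,l); (16,14,r); (17,2,l); (17,4,r); (18,10,l); (18,12,r)
final:
nodes: 2:c4, 4:c4, 5:app, 10:c1, 12:c2, 13:app, 14:c3, 16:app, 17:app, 18:app
edges: (5,4,r); (5,17,l); (13,12,r); (13,18,l); (16,13,l); (16,14,r); (17,2,l); (17,4,r); (18,10,l); (18,12,r)


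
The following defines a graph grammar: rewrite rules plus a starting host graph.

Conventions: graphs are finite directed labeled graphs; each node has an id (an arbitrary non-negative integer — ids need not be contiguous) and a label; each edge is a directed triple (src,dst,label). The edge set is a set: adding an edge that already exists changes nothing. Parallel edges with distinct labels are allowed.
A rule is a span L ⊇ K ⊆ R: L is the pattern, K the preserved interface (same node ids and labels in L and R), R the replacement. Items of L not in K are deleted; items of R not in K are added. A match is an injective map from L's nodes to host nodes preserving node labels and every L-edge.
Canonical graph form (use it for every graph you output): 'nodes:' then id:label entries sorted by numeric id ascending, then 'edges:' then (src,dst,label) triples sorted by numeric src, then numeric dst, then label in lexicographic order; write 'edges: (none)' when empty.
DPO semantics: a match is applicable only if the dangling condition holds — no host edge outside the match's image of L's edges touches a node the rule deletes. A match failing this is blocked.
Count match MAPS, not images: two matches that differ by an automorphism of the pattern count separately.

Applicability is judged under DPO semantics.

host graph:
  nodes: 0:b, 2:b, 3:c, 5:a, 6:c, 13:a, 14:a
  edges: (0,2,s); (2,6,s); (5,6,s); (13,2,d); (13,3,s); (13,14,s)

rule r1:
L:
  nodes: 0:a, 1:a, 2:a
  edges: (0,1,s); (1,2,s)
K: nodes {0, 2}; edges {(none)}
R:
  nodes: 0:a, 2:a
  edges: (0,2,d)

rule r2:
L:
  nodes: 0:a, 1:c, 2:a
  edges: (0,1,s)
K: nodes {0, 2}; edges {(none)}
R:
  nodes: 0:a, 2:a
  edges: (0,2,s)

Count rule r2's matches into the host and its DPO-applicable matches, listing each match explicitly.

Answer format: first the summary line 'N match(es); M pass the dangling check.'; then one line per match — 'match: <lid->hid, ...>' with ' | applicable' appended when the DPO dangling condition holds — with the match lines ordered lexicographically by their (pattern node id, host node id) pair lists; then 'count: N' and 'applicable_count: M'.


4 match(es); 2 pass the dangling check.
match: 0->5, 1->6, 2->13
match: 0->5, 1->6, 2->14
match: 0->13, 1->3, 2->5 | applicable
match: 0->13, 1->3, 2->14 | applicable
count: 4
applicable_count: 2


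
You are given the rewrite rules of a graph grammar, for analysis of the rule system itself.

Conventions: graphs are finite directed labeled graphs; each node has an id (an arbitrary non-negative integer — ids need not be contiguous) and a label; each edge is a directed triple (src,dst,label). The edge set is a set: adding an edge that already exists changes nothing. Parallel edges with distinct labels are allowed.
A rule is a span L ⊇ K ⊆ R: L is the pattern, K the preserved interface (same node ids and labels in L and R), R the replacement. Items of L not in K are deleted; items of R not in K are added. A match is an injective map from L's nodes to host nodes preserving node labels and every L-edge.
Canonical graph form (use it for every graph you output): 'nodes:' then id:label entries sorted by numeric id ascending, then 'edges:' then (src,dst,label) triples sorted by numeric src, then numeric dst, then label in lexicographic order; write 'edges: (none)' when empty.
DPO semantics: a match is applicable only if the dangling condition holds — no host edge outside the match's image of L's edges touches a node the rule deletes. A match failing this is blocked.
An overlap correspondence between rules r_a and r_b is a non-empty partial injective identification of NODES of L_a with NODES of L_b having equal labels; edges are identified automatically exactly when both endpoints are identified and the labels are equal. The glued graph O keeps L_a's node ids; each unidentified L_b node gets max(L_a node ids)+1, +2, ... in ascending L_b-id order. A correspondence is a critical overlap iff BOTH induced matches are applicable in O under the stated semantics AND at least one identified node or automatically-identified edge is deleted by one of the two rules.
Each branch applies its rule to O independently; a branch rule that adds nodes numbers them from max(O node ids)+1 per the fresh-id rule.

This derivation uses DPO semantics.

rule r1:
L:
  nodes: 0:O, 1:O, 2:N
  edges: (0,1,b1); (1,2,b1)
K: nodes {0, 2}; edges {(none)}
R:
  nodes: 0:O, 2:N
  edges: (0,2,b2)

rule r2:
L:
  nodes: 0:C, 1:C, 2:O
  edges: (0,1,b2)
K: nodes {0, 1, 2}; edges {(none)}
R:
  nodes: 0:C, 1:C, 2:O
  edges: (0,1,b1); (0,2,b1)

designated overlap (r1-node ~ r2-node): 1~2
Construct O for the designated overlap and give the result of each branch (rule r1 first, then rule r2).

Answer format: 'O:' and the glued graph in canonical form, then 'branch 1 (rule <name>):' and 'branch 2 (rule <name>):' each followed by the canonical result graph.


O:
nodes: 0:O, 1:O, 2:N, 3:C, 4:C
edges: (0,1,b1); (1,2,b1); (3,4,b2)
branch 1 (rule r1):
nodes: 0:O, 2:N, 3:C, 4:C
edges: (0,2,b2); (3,4,b2)
branch 2 (rule r2):
nodes: 0:O, 1:O, 2:N, 3:C, 4:C
edges: (0,1,b1); (1,2,b1); (3,1,b1); (3,4,b1)


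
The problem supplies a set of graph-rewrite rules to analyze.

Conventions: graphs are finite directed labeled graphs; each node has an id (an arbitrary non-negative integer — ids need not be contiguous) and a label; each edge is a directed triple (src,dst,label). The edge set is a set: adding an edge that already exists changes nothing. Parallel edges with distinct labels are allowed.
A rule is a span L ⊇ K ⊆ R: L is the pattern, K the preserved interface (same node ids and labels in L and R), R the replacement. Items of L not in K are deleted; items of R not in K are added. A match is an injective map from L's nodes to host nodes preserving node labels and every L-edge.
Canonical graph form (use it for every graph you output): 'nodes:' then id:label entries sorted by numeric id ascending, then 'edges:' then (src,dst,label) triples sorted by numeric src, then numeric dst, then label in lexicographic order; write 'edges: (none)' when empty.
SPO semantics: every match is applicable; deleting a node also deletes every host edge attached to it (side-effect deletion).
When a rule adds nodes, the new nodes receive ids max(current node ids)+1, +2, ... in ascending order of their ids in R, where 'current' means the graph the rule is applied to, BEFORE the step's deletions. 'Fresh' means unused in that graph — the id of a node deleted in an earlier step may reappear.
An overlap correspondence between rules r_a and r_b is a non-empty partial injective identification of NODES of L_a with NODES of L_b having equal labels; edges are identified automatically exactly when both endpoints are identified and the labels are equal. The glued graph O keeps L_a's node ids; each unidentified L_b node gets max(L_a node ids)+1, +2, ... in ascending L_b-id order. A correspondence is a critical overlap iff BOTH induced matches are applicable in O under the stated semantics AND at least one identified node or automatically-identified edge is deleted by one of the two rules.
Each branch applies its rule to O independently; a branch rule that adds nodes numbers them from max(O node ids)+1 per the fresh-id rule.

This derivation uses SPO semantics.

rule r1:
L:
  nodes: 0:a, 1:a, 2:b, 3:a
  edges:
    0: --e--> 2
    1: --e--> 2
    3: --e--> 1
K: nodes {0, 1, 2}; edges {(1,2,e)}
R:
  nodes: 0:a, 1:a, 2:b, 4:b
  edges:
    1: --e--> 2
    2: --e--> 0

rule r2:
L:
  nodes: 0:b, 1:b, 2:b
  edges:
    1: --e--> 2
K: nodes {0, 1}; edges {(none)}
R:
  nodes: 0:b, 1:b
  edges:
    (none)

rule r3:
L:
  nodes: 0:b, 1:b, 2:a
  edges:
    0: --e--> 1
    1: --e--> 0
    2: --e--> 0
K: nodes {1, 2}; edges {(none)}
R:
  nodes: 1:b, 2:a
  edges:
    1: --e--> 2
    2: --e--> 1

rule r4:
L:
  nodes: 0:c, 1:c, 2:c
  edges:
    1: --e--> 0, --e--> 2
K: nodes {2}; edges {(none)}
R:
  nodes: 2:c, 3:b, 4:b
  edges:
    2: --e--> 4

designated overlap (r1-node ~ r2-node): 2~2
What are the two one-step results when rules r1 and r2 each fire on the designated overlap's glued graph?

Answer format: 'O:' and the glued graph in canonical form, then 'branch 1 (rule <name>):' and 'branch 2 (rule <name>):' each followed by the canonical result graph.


O:
nodes: 0:a, 1:a, 2:b, 3:a, 4:b, 5:b
edges: (0,2,e); (1,2,e); (3,1,e); (5,2,e)
branch 1 (rule r1):
nodes: 0:a, 1:a, 2:b, 4:b, 5:b, 6:b
edges: (1,2,e); (2,0,e); (5,2,e)
branch 2 (rule r2):
nodes: 0:a, 1:a, 3:a, 4:b, 5:b
edges: (3,1,e)


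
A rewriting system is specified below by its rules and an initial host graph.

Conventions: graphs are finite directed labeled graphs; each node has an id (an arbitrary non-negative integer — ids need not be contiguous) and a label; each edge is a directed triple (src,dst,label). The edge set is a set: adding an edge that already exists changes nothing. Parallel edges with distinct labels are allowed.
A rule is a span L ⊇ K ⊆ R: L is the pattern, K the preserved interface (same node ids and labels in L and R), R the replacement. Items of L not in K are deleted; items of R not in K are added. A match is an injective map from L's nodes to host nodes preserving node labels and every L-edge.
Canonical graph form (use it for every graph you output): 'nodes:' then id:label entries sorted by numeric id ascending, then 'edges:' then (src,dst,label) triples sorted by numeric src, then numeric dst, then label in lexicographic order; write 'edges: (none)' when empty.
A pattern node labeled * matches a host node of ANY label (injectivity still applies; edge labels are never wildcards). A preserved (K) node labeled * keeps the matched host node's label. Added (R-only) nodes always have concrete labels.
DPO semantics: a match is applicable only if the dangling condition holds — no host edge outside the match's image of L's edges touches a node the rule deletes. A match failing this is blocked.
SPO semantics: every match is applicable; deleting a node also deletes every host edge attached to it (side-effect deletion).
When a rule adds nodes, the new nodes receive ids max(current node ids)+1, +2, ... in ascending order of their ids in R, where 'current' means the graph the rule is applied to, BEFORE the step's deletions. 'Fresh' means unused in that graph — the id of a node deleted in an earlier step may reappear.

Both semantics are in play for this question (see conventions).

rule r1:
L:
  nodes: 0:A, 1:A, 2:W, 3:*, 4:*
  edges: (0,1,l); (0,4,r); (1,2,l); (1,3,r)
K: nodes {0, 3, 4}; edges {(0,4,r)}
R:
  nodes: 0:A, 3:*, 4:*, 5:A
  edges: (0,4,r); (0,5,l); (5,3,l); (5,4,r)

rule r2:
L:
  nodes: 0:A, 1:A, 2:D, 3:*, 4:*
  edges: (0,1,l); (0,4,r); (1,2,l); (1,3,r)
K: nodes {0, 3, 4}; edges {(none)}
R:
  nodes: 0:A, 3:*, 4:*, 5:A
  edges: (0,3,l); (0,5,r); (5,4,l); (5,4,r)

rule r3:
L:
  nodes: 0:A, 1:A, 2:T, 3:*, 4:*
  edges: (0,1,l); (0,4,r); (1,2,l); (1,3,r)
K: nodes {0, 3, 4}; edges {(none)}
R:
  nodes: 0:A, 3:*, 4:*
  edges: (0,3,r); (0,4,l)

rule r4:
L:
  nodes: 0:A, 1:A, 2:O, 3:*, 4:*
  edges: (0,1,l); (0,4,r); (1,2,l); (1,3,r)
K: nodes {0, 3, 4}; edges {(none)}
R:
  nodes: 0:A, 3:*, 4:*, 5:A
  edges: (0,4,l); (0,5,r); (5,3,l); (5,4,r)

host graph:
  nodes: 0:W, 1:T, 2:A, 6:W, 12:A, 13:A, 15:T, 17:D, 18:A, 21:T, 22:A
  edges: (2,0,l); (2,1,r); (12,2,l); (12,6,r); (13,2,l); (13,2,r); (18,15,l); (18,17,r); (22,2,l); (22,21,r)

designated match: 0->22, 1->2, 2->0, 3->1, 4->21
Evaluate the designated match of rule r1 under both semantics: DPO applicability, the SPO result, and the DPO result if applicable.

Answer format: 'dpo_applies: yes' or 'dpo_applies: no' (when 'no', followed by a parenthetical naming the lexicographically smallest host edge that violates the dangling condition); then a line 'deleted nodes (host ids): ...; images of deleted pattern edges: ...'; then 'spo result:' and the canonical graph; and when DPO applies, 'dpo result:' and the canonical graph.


dpo_applies: no
(the rule deletes node 2, which keeps host edge (12,2,l) outside the match image — the dangling condition fails, DPO blocks; SPO proceeds and side-deletes such edges)
deleted nodes (host ids): 0, 2; images of deleted pattern edges: (2,0,l); (2,1,r); (22,2,l)
spo result:
nodes: 1:T, 6:W, 12:A, 13:A, 15:T, 17:D, 18:A, 21:T, 22:A, 23:A
edges: (12,6,r); (18,15,l); (18,17,r); (22,21,r); (22,23,l); (23,1,l); (23,21,r)


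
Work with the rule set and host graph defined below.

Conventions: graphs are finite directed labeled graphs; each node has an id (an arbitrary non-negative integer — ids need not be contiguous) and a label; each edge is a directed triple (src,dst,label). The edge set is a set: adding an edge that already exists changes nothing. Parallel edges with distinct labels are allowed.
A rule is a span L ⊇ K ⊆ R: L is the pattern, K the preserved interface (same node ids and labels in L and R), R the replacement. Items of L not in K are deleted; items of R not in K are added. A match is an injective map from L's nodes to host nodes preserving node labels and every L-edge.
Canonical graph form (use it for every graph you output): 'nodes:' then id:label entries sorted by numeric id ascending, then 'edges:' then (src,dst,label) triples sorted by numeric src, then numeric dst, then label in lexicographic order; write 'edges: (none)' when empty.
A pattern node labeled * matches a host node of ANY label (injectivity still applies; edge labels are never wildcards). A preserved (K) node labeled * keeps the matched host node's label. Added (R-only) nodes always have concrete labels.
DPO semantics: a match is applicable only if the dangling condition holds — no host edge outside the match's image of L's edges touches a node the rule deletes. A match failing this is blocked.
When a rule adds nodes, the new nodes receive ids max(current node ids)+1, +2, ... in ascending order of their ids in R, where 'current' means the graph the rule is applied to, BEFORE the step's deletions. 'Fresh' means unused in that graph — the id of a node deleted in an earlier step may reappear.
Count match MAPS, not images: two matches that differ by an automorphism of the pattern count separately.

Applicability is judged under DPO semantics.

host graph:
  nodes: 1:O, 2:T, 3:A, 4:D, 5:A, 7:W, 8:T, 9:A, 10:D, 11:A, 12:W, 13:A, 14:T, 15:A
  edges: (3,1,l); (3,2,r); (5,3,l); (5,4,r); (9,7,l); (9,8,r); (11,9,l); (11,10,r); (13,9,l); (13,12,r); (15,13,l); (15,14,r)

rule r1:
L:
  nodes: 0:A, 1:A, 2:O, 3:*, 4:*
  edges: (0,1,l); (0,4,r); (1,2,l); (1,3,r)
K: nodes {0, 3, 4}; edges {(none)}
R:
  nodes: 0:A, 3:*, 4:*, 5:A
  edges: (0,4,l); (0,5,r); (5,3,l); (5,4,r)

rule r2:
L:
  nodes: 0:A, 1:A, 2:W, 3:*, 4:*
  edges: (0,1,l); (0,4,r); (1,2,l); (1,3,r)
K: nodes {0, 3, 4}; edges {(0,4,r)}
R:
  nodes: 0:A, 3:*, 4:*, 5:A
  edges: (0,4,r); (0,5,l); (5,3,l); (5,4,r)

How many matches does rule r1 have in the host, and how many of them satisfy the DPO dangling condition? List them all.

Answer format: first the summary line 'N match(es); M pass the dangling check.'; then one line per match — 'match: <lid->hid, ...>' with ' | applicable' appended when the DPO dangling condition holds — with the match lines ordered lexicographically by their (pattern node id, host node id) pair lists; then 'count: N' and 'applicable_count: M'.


1 match(es); 1 pass the dangling check.
match: 0->5, 1->3, 2->1, 3->2, 4->4 | applicable
count: 1
applicable_count: 1


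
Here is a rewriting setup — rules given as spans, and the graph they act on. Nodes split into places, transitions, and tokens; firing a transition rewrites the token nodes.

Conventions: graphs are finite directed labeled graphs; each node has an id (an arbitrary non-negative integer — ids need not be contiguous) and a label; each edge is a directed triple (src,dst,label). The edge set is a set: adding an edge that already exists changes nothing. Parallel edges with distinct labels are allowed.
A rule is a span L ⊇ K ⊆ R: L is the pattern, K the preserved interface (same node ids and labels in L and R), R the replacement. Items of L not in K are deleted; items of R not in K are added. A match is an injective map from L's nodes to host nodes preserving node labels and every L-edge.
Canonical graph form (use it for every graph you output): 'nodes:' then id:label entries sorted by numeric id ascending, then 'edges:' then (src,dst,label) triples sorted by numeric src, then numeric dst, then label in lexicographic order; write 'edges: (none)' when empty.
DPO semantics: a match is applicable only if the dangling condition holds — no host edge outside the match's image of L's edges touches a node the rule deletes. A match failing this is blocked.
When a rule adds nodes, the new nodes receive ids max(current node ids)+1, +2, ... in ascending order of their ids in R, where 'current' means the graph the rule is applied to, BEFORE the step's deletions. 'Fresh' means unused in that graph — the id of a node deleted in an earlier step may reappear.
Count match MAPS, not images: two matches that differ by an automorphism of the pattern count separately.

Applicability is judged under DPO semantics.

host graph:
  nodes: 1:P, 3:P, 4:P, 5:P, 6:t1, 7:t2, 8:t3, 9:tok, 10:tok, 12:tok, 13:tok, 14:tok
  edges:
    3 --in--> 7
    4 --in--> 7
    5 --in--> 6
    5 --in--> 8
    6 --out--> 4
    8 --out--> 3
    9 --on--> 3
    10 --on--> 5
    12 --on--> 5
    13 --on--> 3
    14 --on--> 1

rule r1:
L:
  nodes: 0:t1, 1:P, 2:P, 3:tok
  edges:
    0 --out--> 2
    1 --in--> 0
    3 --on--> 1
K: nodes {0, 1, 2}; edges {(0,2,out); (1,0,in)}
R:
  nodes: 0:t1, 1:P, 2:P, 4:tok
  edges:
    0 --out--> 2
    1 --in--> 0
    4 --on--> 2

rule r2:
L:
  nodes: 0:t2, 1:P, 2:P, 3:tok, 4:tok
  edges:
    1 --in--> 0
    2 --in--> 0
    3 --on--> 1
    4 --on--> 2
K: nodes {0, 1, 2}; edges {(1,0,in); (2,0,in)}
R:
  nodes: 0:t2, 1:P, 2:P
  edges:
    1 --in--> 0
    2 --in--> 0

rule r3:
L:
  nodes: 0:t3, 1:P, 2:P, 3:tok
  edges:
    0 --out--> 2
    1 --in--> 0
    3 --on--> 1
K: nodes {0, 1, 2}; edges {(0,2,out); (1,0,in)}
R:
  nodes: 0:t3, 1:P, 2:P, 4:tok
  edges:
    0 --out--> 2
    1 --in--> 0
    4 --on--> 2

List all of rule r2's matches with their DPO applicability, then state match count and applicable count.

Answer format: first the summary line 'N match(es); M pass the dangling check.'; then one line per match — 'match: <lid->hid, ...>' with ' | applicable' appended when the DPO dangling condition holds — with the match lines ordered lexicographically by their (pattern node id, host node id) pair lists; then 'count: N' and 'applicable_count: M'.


0 match(es); 0 pass the dangling check.
count: 0
applicable_count: 0


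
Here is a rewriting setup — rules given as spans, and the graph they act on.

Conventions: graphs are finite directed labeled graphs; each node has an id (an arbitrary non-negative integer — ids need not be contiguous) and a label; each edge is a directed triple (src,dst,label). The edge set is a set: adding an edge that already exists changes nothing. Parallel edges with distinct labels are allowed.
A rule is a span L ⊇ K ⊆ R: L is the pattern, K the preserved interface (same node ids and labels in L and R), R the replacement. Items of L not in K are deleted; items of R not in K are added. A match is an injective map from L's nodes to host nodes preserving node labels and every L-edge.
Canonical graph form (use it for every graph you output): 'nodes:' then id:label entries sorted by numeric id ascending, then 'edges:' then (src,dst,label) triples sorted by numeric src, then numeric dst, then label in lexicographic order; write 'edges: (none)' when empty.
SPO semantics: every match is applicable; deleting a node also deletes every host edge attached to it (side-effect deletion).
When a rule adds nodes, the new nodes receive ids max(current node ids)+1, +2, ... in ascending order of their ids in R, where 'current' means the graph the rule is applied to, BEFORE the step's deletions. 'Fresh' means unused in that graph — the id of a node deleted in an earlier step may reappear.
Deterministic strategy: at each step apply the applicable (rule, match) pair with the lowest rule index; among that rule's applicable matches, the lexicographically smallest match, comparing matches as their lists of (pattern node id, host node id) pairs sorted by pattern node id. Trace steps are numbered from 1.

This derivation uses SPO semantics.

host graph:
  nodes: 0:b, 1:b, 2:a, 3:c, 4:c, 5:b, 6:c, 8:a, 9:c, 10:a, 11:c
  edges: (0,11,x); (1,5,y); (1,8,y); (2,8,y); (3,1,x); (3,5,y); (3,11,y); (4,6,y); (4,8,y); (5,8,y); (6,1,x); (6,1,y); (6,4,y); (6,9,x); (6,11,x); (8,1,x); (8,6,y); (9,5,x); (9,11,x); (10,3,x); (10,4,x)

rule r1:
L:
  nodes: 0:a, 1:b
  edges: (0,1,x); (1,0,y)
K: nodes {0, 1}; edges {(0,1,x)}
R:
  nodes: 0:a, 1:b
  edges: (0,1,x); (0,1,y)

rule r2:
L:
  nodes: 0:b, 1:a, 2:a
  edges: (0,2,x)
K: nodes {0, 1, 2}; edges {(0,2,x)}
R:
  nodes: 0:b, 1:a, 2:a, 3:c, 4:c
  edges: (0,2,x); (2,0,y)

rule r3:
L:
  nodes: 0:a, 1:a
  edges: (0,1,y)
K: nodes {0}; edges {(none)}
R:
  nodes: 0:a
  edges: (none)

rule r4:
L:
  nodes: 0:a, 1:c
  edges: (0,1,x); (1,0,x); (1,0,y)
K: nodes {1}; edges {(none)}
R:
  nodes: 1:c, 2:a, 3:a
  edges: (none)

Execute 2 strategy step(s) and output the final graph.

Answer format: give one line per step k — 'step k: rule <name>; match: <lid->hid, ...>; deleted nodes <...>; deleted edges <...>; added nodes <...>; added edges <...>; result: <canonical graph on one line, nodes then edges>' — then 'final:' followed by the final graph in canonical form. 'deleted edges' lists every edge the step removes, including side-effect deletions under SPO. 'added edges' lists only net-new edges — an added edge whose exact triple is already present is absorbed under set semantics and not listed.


step 1: rule r1; match: 0->8, 1->1; deleted nodes (none); deleted edges (1,8,y); added nodes (none); added edges (8,1,y); result: nodes: 0:b, 1:b, 2:a, 3:c, 4:c, 5:b, 6:c, 8:a, 9:c, 10:a, 11:c edges: (0,11,x); (1,5,y); (2,8,y); (3,1,x); (3,5,y); (3,11,y); (4,6,y); (4,8,y); (5,8,y); (6,1,x); (6,1,y); (6,4,y); (6,9,x); (6,11,x); (8,1,x); (8,1,y); (8,6,y); (9,5,x); (9,11,x); (10,3,x); (10,4,x)
step 2: rule r3; match: 0->2, 1->8; deleted nodes 8; deleted edges (2,8,y); (4,8,y); (5,8,y); (8,1,x); (8,1,y); (8,6,y); added nodes (none); added edges (none); result: nodes: 0:b, 1:b, 2:a, 3:c, 4:c, 5:b, 6:c, 9:c, 10:a, 11:c edges: (0,11,x); (1,5,y); (3,1,x); (3,5,y); (3,11,y); (4,6,y); (6,1,x); (6,1,y); (6,4,y); (6,9,x); (6,11,x); (9,5,x); (9,11,x); (10,3,x); (10,4,x)
final:
nodes: 0:b, 1:b, 2:a, 3:c, 4:c, 5:b, 6:c, 9:c, 10:a, 11:c
edges: (0,11,x); (1,5,y); (3,1,x); (3,5,y); (3,11,y); (4,6,y); (6,1,x); (6,1,y); (6,4,y); (6,9,x); (6,11,x); (9,5,x); (9,11,x); (10,3,x); (10,4,x)


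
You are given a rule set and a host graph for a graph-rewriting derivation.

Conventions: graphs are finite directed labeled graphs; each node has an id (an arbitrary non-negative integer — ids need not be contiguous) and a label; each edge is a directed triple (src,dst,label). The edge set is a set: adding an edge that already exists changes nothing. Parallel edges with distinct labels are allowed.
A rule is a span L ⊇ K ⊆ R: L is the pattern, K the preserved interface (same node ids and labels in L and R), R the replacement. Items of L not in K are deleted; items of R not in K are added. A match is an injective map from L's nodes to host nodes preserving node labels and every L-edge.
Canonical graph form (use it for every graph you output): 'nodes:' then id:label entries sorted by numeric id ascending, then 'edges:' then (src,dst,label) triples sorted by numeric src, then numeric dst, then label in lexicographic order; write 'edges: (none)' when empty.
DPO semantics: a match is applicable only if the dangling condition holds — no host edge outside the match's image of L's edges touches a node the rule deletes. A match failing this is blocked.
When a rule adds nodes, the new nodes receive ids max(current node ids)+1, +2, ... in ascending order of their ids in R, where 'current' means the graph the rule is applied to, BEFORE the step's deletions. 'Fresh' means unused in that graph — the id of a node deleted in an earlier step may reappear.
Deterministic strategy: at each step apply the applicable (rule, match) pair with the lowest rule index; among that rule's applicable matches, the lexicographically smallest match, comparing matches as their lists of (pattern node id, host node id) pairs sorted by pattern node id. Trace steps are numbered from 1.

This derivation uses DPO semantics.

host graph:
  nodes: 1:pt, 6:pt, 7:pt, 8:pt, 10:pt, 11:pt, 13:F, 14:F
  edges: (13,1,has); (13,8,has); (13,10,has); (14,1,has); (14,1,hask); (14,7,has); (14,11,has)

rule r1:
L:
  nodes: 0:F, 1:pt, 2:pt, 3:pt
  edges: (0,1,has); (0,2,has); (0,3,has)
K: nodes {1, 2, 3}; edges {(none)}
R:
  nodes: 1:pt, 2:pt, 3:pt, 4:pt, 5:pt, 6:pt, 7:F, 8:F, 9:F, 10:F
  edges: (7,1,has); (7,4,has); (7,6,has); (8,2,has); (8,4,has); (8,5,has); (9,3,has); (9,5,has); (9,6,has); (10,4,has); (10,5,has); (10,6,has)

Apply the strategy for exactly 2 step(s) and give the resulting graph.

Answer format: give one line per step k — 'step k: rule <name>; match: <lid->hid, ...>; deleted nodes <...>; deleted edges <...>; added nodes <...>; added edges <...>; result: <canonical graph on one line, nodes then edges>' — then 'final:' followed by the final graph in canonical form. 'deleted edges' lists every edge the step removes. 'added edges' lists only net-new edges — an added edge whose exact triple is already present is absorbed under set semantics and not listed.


step 1: rule r1; match: 0->13, 1->1, 2->8, 3->10; deleted nodes 13; deleted edges (13,1,has); (13,8,has); (13,10,has); added nodes 15, 16, 17, 18, 19, 20, 21; added edges (18,1,has); (18,15,has); (18,17,has); (19,8,has); (19,15,has); (19,16,has); (20,10,has); (20,16,has); (20,17,has); (21,15,has); (21,16,has); (21,17,has); result: nodes: 1:pt, 6:pt, 7:pt, 8:pt, 10:pt, 11:pt, 14:F, 15:pt, 16:pt, 17:pt, 18:F, 19:F, 20:F, 21:F edges: (14,1,has); (14,1,hask); (14,7,has); (14,11,has); (18,1,has); (18,15,has); (18,17,has); (19,8,has); (19,15,has); (19,16,has); (20,10,has); (20,16,has); (20,17,has); (21,15,has); (21,16,has); (21,17,has)
step 2: rule r1; match: 0->18, 1->1, 2->15, 3->17; deleted nodes 18; deleted edges (18,1,has); (18,15,has); (18,17,has); added nodes 22, 23, 24, 25, 26, 27, 28; added edges (25,1,has); (25,22,has); (25,24,has); (26,15,has); (26,22,has); (26,23,has); (27,17,has); (27,23,has); (27,24,has); (28,22,has); (28,23,has); (28,24,has); result: nodes: 1:pt, 6:pt, 7:pt, 8:pt, 10:pt, 11:pt, 14:F, 15:pt, 16:pt, 17:pt, 19:F, 20:F, 21:F, 22:pt, 23:pt, 24:pt, 25:F, 26:F, 27:F, 28:F edges: (14,1,has); (14,1,hask); (14,7,has); (14,11,has); (19,8,has); (19,15,has); (19,16,has); (20,10,has); (20,16,has); (20,17,has); (21,15,has); (21,16,has); (21,17,has); (25,1,has); (25,22,has); (25,24,has); (26,15,has); (26,22,has); (26,23,has); (27,17,has); (27,23,has); (27,24,has); (28,22,has); (28,23,has); (28,24,has)
final:
nodes: 1:pt, 6:pt, 7:pt, 8:pt, 10:pt, 11:pt, 14:F, 15:pt, 16:pt, 17:pt, 19:F, 20:F, 21:F, 22:pt, 23:pt, 24:pt, 25:F, 26:F, 27:F, 28:F
edges: (14,1,has); (14,1,hask); (14,7,has); (14,11,has); (19,8,has); (19,15,has); (19,16,has); (20,10,has); (20,16,has); (20,17,has); (21,15,has); (21,16,has); (21,17,has); (25,1,has); (25,22,has); (25,24,has); (26,15,has); (26,22,has); (26,23,has); (27,17,has); (27,23,has); (27,24,has); (28,22,has); (28,23,has); (28,24,has)


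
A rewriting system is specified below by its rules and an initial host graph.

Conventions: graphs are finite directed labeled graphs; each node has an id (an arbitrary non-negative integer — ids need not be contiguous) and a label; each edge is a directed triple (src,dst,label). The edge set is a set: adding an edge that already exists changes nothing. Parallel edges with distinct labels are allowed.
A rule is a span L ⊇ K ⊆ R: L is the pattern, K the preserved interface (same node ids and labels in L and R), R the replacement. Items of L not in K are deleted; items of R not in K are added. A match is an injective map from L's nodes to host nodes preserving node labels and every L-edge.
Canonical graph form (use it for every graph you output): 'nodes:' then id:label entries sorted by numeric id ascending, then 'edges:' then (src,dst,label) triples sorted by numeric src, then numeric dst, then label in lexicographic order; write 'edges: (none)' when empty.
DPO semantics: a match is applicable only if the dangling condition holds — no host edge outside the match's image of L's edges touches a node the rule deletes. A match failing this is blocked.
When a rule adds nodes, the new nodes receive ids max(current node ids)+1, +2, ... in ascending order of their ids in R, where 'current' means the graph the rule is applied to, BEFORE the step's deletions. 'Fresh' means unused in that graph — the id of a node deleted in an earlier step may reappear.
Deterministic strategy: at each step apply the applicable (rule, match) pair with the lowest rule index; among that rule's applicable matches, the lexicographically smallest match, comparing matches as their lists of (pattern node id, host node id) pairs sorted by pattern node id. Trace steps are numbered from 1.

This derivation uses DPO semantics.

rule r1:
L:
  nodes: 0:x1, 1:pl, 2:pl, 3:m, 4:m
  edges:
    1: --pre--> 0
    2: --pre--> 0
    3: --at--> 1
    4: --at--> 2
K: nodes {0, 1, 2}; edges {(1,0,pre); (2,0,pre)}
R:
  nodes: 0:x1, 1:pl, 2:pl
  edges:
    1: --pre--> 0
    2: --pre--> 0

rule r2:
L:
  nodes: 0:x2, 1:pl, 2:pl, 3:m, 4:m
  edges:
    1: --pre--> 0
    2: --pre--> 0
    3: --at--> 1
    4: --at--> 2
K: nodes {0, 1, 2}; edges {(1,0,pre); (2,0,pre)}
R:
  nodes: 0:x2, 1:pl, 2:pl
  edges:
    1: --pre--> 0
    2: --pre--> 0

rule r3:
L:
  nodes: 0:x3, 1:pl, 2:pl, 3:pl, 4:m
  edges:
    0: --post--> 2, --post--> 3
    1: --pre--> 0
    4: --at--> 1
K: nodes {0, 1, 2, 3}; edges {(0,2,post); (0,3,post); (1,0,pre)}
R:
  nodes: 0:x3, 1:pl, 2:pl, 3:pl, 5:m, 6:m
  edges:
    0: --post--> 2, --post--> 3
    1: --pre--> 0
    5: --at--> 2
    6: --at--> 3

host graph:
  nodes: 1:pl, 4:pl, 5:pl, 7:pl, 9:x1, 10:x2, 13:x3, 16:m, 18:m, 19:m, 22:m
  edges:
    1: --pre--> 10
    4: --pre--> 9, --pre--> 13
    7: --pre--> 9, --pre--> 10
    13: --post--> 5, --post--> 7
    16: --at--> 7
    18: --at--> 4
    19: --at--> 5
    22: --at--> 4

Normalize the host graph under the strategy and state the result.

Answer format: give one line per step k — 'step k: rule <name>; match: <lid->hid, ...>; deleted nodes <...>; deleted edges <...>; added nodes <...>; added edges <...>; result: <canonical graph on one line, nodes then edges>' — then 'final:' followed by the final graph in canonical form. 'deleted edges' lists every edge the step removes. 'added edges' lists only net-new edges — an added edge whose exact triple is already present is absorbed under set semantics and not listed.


step 1: rule r1; match: 0->9, 1->4, 2->7, 3->18, 4->16; deleted nodes 16, 18; deleted edges (16,7,at); (18,4,at); added nodes (none); added edges (none); result: nodes: 1:pl, 4:pl, 5:pl, 7:pl, 9:x1, 10:x2, 13:x3, 19:m, 22:m edges: (1,10,pre); (4,9,pre); (4,13,pre); (7,9,pre); (7,10,pre); (13,5,post); (13,7,post); (19,5,at); (22,4,at)
step 2: rule r3; match: 0->13, 1->4, 2->5, 3->7, 4->22; deleted nodes 22; deleted edges (22,4,at); added nodes 23, 24; added edges (23,5,at); (24,7,at); result: nodes: 1:pl, 4:pl, 5:pl, 7:pl, 9:x1, 10:x2, 13:x3, 19:m, 23:m, 24:m edges: (1,10,pre); (4,9,pre); (4,13,pre); (7,9,pre); (7,10,pre); (13,5,post); (13,7,post); (19,5,at); (23,5,at); (24,7,at)
final:
nodes: 1:pl, 4:pl, 5:pl, 7:pl, 9:x1, 10:x2, 13:x3, 19:m, 23:m, 24:m
edges: (1,10,pre); (4,9,pre); (4,13,pre); (7,9,pre); (7,10,pre); (13,5,post); (13,7,post); (19,5,at); (23,5,at); (24,7,at)


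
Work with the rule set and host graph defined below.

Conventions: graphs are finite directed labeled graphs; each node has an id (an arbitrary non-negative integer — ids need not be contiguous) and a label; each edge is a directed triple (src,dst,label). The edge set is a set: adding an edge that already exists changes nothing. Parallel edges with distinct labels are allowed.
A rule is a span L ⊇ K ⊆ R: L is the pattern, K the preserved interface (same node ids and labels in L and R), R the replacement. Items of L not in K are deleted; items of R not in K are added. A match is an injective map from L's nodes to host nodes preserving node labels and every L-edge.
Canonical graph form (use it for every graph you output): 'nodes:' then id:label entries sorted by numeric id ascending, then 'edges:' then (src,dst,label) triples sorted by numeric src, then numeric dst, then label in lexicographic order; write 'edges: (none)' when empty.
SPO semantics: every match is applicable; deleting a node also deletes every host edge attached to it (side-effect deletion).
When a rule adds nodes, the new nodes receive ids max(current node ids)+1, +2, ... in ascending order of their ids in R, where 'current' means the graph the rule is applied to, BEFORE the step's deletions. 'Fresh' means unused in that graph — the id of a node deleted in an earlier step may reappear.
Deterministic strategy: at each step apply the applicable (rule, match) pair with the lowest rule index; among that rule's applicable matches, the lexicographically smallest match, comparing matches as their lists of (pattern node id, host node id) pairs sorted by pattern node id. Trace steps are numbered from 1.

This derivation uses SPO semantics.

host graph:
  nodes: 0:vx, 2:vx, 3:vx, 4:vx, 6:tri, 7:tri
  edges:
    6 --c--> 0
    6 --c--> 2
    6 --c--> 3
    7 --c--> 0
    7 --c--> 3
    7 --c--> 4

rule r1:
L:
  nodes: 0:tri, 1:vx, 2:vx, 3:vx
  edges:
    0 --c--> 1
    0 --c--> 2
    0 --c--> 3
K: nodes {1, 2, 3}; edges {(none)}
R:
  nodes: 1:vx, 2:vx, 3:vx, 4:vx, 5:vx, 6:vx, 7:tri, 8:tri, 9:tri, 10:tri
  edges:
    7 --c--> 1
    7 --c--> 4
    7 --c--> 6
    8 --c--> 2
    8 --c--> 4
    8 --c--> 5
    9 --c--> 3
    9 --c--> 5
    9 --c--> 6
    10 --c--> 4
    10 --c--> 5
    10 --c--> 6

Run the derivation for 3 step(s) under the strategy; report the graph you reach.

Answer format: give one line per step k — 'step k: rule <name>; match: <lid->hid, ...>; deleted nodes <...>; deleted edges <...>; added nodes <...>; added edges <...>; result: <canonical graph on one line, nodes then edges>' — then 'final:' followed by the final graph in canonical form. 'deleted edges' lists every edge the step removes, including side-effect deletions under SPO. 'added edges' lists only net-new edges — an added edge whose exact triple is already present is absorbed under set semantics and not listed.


step 1: rule r1; match: 0->6, 1->0, 2->2, 3->3; deleted nodes 6; deleted edges (6,0,c); (6,2,c); (6,3,c); added nodes 8, 9, 10, 11, 12, 13, 14; added edges (11,0,c); (11,8,c); (11,10,c); (12,2,c); (12,8,c); (12,9,c); (13,3,c); (13,9,c); (13,10,c); (14,8,c); (14,9,c); (14,10,c); result: nodes: 0:vx, 2:vx, 3:vx, 4:vx, 7:tri, 8:vx, 9:vx, 10:vx, 11:tri, 12:tri, 13:tri, 14:tri edges: (7,0,c); (7,3,c); (7,4,c); (11,0,c); (11,8,c); (11,10,c); (12,2,c); (12,8,c); (12,9,c); (13,3,c); (13,9,c); (13,10,c); (14,8,c); (14,9,c); (14,10,c)
step 2: rule r1; match: 0->7, 1->0, 2->3, 3->4; deleted nodes 7; deleted edges (7,0,c); (7,3,c); (7,4,c); added nodes 15, 16, 17, 18, 19, 20, 21; added edges (18,0,c); (18,15,c); (18,17,c); (19,3,c); (19,15,c); (19,16,c); (20,4,c); (20,16,c); (20,17,c); (21,15,c); (21,16,c); (21,17,c); result: nodes: 0:vx, 2:vx, 3:vx, 4:vx, 8:vx, 9:vx, 10:vx, 11:tri, 12:tri, 13:tri, 14:tri, 15:vx, 16:vx, 17:vx, 18:tri, 19:tri, 20:tri, 21:tri edges: (11,0,c); (11,8,c); (11,10,c); (12,2,c); (12,8,c); (12,9,c); (13,3,c); (13,9,c); (13,10,c); (14,8,c); (14,9,c); (14,10,c); (18,0,c); (18,15,c); (18,17,c); (19,3,c); (19,15,c); (19,16,c); (20,4,c); (20,16,c); (20,17,c); (21,15,c); (21,16,c); (21,17,c)
step 3: rule r1; match: 0->11, 1->0, 2->8, 3->10; deleted nodes 11; deleted edges (11,0,c); (11,8,c); (11,10,c); added nodes 22, 23, 24, 25, 26, 27, 28; added edges (25,0,c); (25,22,c); (25,24,c); (26,8,c); (26,22,c); (26,23,c); (27,10,c); (27,23,c); (27,24,c); (28,22,c); (28,23,c); (28,24,c); result: nodes: 0:vx, 2:vx, 3:vx, 4:vx, 8:vx, 9:vx, 10:vx, 12:tri, 13:tri, 14:tri, 15:vx, 16:vx, 17:vx, 18:tri, 19:tri, 20:tri, 21:tri, 22:vx, 23:vx, 24:vx, 25:tri, 26:tri, 27:tri, 28:tri edges: (12,2,c); (12,8,c); (12,9,c); (13,3,c); (13,9,c); (13,10,c); (14,8,c); (14,9,c); (14,10,c); (18,0,c); (18,15,c); (18,17,c); (19,3,c); (19,15,c); (19,16,c); (20,4,c); (20,16,c); (20,17,c); (21,15,c); (21,16,c); (21,17,c); (25,0,c); (25,22,c); (25,24,c); (26,8,c); (26,22,c); (26,23,c); (27,10,c); (27,23,c); (27,24,c); (28,22,c); (28,23,c); (28,24,c)
final:
nodes: 0:vx, 2:vx, 3:vx, 4:vx, 8:vx, 9:vx, 10:vx, 12:tri, 13:tri, 14:tri, 15:vx, 16:vx, 17:vx, 18:tri, 19:tri, 20:tri, 21:tri, 22:vx, 23:vx, 24:vx, 25:tri, 26:tri, 27:tri, 28:tri
edges: (12,2,c); (12,8,c); (12,9,c); (13,3,c); (13,9,c); (13,10,c); (14,8,c); (14,9,c); (14,10,c); (18,0,c); (18,15,c); (18,17,c); (19,3,c); (19,15,c); (19,16,c); (20,4,c); (20,16,c); (20,17,c); (21,15,c); (21,16,c); (21,17,c); (25,0,c); (25,22,c); (25,24,c); (26,8,c); (26,22,c); (26,23,c); (27,10,c); (27,23,c); (27,24,c); (28,22,c); (28,23,c); (28,24,c)
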